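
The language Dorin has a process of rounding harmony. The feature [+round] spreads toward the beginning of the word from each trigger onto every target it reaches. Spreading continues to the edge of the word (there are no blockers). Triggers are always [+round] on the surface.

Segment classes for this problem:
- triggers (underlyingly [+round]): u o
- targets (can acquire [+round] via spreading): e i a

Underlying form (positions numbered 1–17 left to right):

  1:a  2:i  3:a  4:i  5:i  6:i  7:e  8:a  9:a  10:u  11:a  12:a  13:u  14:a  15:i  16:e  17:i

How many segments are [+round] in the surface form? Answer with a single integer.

From /u/ at 10 leftward: 9 /a/ → [+round]; 8 /a/ → [+round]; 7 /e/ → [+round]; 6 /i/ → [+round]; 5 /i/ → [+round]; 4 /i/ → [+round]; 3 /a/ → [+round]; 2 /i/ → [+round]; 1 /a/ → [+round]; word edge.
From /u/ at 13 leftward: 12 /a/ → [+round]; 11 /a/ → [+round]; 10 /u/ is itself a trigger — this domain ends here.
Targets with no active source: positions 14 15 16 17 stay [-round].
[+round] positions on the surface: 1 2 3 4 5 6 7 8 9 10 11 12 13.

13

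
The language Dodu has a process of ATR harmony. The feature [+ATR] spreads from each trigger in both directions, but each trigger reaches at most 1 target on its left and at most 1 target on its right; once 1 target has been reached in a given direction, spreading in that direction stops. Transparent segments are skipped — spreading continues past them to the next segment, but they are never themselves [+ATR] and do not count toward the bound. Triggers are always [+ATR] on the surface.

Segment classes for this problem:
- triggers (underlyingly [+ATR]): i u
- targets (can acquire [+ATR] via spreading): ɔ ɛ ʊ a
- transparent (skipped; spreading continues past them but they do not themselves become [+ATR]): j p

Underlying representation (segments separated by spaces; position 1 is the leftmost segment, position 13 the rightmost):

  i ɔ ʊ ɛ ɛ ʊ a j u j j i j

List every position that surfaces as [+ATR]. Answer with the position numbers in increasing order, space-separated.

From /i/ at 1 rightward: 2 /ɔ/ → [+ATR]; bound reached.
From /i/ at 1 leftward: word edge.
From /u/ at 9 rightward: 10 /j/ transparent; 11 /j/ transparent; 12 /i/ is itself a trigger — this domain ends here.
From /u/ at 9 leftward: 8 /j/ transparent; 7 /a/ → [+ATR]; bound reached.
From /i/ at 12 rightward: 13 /j/ transparent; word edge.
From /i/ at 12 leftward: 11 /j/ transparent; 10 /j/ transparent; 9 /u/ is itself a trigger — this domain ends here.
Targets with no active source: positions 3 4 5 6 stay [-ATR].

1 2 7 9 12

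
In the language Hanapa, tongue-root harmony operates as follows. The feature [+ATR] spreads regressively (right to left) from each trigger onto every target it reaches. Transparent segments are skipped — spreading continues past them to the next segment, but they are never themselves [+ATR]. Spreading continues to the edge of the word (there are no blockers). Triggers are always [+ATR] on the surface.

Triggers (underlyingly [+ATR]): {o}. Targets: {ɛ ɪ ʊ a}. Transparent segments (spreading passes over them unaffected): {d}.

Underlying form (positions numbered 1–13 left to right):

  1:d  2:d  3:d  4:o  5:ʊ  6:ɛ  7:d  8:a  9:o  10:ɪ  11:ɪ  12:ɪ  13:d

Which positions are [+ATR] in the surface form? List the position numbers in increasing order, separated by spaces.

4 5 6 8 9

From /o/ at 4 leftward: 3 /d/ transparent; 2 /d/ transparent; 1 /d/ transparent; word edge.
From /o/ at 9 leftward: 8 /a/ → [+ATR]; 7 /d/ transparent; 6 /ɛ/ → [+ATR]; 5 /ʊ/ → [+ATR]; 4 /o/ is itself a trigger — this domain ends here.
Targets with no active source: positions 10 11 12 stay [-ATR].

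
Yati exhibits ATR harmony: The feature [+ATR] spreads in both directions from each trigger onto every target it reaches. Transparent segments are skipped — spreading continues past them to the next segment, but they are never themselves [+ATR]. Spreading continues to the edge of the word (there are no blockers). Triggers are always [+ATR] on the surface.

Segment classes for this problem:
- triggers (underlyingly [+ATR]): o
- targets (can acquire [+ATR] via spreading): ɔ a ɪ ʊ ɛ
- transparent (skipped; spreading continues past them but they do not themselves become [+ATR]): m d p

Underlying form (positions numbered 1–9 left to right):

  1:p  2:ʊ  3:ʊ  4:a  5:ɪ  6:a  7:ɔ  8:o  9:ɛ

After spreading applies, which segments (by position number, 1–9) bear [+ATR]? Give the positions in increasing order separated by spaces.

From /o/ at 8 rightward: 9 /ɛ/ → [+ATR]; word edge.
From /o/ at 8 leftward: 7 /ɔ/ → [+ATR]; 6 /a/ → [+ATR]; 5 /ɪ/ → [+ATR]; 4 /a/ → [+ATR]; 3 /ʊ/ → [+ATR]; 2 /ʊ/ → [+ATR]; 1 /p/ transparent; word edge.

2 3 4 5 6 7 8 9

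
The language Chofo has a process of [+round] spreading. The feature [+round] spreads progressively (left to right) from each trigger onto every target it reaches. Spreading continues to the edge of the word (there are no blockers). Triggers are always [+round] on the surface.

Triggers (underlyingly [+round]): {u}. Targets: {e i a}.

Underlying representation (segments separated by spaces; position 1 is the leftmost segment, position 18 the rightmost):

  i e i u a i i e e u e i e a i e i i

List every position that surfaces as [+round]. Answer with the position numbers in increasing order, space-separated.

From /u/ at 4 rightward: 5 /a/ → [+round]; 6 /i/ → [+round]; 7 /i/ → [+round]; 8 /e/ → [+round]; 9 /e/ → [+round]; 10 /u/ is itself a trigger — this domain ends here.
From /u/ at 10 rightward: 11 /e/ → [+round]; 12 /i/ → [+round]; 13 /e/ → [+round]; 14 /a/ → [+round]; 15 /i/ → [+round]; 16 /e/ → [+round]; 17 /i/ → [+round]; 18 /i/ → [+round]; word edge.
Targets with no active source: positions 1 2 3 stay [-round].

4 5 6 7 8 9 10 11 12 13 14 15 16 17 18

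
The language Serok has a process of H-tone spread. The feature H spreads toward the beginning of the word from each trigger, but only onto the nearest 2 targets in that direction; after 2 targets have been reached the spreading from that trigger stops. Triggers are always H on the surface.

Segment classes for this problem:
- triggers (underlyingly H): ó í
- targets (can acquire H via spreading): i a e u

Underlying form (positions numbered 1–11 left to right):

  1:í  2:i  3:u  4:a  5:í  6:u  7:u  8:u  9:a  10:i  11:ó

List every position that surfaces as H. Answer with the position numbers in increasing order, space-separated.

1 3 4 5 9 10 11

From /í/ at 1 leftward: word edge.
From /í/ at 5 leftward: 4 /a/ → H; 3 /u/ → H; bound reached.
From /ó/ at 11 leftward: 10 /i/ → H; 9 /a/ → H; bound reached.
Targets with no active source: positions 2 6 7 8 stay [-high tone].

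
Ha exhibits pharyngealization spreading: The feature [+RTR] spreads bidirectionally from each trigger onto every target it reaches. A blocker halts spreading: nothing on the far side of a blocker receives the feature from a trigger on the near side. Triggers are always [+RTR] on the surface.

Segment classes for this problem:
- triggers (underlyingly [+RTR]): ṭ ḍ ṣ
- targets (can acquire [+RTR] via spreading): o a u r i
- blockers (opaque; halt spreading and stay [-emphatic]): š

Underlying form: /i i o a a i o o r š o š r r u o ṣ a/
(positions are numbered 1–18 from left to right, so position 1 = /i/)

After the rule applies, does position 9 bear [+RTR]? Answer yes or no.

no

From /ṣ/ at 17 rightward: 18 /a/ → [+RTR]; word edge.
From /ṣ/ at 17 leftward: 16 /o/ → [+RTR]; 15 /u/ → [+RTR]; 14 /r/ → [+RTR]; 13 /r/ → [+RTR]; 12 /š/ blocks.
Targets with no active source: positions 1 2 3 4 5 6 7 8 9 11 stay [-emphatic].
[+RTR] positions on the surface: 13 14 15 16 17 18.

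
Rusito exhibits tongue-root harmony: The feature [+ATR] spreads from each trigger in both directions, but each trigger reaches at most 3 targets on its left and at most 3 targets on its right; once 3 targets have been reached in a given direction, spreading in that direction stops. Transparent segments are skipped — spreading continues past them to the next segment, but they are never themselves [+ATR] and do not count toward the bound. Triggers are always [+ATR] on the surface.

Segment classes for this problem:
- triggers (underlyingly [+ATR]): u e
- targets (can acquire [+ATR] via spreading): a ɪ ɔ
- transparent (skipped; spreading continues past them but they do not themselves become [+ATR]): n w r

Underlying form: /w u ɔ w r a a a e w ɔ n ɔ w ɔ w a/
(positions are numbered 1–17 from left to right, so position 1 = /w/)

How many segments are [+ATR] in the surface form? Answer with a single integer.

From /u/ at 2 rightward: 3 /ɔ/ → [+ATR]; 4 /w/ transparent; 5 /r/ transparent; 6 /a/ → [+ATR]; 7 /a/ → [+ATR]; bound reached.
From /u/ at 2 leftward: 1 /w/ transparent; word edge.
From /e/ at 9 rightward: 10 /w/ transparent; 11 /ɔ/ → [+ATR]; 12 /n/ transparent; 13 /ɔ/ → [+ATR]; 14 /w/ transparent; 15 /ɔ/ → [+ATR]; bound reached.
From /e/ at 9 leftward: 8 /a/ → [+ATR]; 7 /a/ → [+ATR]; 6 /a/ → [+ATR]; bound reached.
Target with no active source: position 17 stays [-ATR].
[+ATR] positions on the surface: 2 3 6 7 8 9 11 13 15.

9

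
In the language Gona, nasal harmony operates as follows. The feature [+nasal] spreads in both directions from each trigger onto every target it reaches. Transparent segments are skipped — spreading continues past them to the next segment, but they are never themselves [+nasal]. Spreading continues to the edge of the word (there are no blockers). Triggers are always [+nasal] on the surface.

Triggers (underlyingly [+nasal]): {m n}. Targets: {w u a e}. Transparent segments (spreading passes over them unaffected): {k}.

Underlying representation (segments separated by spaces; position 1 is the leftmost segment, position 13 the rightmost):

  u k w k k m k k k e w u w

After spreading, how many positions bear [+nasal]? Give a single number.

7

From /m/ at 6 rightward: 7 /k/ transparent; 8 /k/ transparent; 9 /k/ transparent; 10 /e/ → [+nasal]; 11 /w/ → [+nasal]; 12 /u/ → [+nasal]; 13 /w/ → [+nasal]; word edge.
From /m/ at 6 leftward: 5 /k/ transparent; 4 /k/ transparent; 3 /w/ → [+nasal]; 2 /k/ transparent; 1 /u/ → [+nasal]; word edge.
[+nasal] positions on the surface: 1 3 6 10 11 12 13.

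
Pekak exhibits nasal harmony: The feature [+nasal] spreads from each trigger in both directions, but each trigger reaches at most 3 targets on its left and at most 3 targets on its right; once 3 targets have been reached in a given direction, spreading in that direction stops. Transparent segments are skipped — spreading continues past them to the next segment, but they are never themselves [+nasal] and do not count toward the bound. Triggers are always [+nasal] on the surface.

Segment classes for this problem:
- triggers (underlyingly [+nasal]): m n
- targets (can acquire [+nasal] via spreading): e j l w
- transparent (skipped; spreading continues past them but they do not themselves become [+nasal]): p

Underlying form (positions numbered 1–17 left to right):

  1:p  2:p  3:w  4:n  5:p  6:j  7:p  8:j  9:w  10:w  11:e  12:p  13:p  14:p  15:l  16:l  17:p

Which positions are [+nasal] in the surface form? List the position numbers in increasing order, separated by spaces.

3 4 6 8 9

From /n/ at 4 rightward: 5 /p/ transparent; 6 /j/ → [+nasal]; 7 /p/ transparent; 8 /j/ → [+nasal]; 9 /w/ → [+nasal]; bound reached.
From /n/ at 4 leftward: 3 /w/ → [+nasal]; 2 /p/ transparent; 1 /p/ transparent; word edge.
Targets with no active source: positions 10 11 15 16 stay [-nasal].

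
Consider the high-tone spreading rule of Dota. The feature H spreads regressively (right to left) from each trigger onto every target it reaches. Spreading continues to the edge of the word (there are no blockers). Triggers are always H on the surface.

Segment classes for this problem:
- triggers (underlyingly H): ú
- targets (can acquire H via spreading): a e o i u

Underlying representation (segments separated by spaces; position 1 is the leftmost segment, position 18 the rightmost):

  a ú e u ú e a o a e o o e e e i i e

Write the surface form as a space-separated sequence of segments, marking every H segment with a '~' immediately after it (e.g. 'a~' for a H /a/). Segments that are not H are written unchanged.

a~ ú~ e~ u~ ú~ e a o a e o o e e e i i e

From /ú/ at 2 leftward: 1 /a/ → H; word edge.
From /ú/ at 5 leftward: 4 /u/ → H; 3 /e/ → H; 2 /ú/ is itself a trigger — this domain ends here.
Targets with no active source: positions 6 7 8 9 10 11 12 13 14 15 16 17 18 stay [-high tone].
H positions on the surface: 1 2 3 4 5.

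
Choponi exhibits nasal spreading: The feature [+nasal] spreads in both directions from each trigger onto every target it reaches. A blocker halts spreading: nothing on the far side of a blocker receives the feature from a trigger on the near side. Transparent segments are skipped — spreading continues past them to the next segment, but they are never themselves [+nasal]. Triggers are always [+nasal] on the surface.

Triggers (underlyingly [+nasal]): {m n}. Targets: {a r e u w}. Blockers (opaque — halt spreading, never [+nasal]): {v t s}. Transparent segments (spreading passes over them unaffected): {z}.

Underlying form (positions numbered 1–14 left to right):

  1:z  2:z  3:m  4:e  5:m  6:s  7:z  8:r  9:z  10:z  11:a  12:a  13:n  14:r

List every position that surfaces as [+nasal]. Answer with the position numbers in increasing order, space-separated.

From /m/ at 3 rightward: 4 /e/ → [+nasal]; 5 /m/ is itself a trigger — this domain ends here.
From /m/ at 3 leftward: 2 /z/ transparent; 1 /z/ transparent; word edge.
From /m/ at 5 rightward: 6 /s/ blocks.
From /m/ at 5 leftward: 4 /e/ → [+nasal]; 3 /m/ is itself a trigger — this domain ends here.
From /n/ at 13 rightward: 14 /r/ → [+nasal]; word edge.
From /n/ at 13 leftward: 12 /a/ → [+nasal]; 11 /a/ → [+nasal]; 10 /z/ transparent; 9 /z/ transparent; 8 /r/ → [+nasal]; 7 /z/ transparent; 6 /s/ blocks.

3 4 5 8 11 12 13 14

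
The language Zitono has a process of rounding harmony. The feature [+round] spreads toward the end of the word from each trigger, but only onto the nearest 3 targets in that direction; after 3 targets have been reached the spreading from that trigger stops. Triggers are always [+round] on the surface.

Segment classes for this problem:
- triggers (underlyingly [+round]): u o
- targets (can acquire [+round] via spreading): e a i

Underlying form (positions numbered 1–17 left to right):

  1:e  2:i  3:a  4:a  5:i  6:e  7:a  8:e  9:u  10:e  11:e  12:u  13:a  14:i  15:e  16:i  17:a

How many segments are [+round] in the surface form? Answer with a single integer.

7

From /u/ at 9 rightward: 10 /e/ → [+round]; 11 /e/ → [+round]; 12 /u/ is itself a trigger — this domain ends here.
From /u/ at 12 rightward: 13 /a/ → [+round]; 14 /i/ → [+round]; 15 /e/ → [+round]; bound reached.
Targets with no active source: positions 1 2 3 4 5 6 7 8 16 17 stay [-round].
[+round] positions on the surface: 9 10 11 12 13 14 15.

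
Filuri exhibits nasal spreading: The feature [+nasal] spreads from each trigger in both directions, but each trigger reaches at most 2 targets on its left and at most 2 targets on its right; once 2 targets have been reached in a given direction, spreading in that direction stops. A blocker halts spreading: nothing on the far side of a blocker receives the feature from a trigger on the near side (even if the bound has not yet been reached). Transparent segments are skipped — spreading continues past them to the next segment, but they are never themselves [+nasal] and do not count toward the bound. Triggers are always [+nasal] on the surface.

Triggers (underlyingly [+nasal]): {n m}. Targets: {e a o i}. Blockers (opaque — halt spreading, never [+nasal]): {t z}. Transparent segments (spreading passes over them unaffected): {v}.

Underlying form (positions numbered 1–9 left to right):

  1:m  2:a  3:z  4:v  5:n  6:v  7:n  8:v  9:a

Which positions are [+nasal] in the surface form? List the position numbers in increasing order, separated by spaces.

From /m/ at 1 rightward: 2 /a/ → [+nasal]; 3 /z/ blocks.
From /m/ at 1 leftward: word edge.
From /n/ at 5 rightward: 6 /v/ transparent; 7 /n/ is itself a trigger — this domain ends here.
From /n/ at 5 leftward: 4 /v/ transparent; 3 /z/ blocks.
From /n/ at 7 rightward: 8 /v/ transparent; 9 /a/ → [+nasal]; word edge.
From /n/ at 7 leftward: 6 /v/ transparent; 5 /n/ is itself a trigger — this domain ends here.

1 2 5 7 9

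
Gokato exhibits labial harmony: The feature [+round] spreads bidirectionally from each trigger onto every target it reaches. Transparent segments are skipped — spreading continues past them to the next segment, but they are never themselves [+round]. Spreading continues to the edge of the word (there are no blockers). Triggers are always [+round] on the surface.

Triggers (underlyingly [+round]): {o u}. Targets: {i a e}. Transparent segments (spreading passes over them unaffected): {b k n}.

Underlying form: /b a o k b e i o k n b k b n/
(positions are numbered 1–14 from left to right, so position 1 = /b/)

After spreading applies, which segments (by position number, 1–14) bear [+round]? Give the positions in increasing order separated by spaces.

From /o/ at 3 rightward: 4 /k/ transparent; 5 /b/ transparent; 6 /e/ → [+round]; 7 /i/ → [+round]; 8 /o/ is itself a trigger — this domain ends here.
From /o/ at 3 leftward: 2 /a/ → [+round]; 1 /b/ transparent; word edge.
From /o/ at 8 rightward: 9 /k/ transparent; 10 /n/ transparent; 11 /b/ transparent; 12 /k/ transparent; 13 /b/ transparent; 14 /n/ transparent; word edge.
From /o/ at 8 leftward: 7 /i/ → [+round]; 6 /e/ → [+round]; 5 /b/ transparent; 4 /k/ transparent; 3 /o/ is itself a trigger — this domain ends here.

2 3 6 7 8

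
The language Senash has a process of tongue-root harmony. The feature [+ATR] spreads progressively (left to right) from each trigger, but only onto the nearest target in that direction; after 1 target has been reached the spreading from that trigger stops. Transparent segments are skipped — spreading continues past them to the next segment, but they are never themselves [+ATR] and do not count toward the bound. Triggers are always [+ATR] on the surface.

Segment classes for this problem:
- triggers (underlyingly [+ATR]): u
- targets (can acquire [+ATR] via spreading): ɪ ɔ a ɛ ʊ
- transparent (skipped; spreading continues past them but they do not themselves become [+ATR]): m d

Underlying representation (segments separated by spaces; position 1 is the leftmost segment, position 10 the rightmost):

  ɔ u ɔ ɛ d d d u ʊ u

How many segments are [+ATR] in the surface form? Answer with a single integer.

5

From /u/ at 2 rightward: 3 /ɔ/ → [+ATR]; bound reached.
From /u/ at 8 rightward: 9 /ʊ/ → [+ATR]; bound reached.
From /u/ at 10 rightward: word edge.
Targets with no active source: positions 1 4 stay [-ATR].
[+ATR] positions on the surface: 2 3 8 9 10.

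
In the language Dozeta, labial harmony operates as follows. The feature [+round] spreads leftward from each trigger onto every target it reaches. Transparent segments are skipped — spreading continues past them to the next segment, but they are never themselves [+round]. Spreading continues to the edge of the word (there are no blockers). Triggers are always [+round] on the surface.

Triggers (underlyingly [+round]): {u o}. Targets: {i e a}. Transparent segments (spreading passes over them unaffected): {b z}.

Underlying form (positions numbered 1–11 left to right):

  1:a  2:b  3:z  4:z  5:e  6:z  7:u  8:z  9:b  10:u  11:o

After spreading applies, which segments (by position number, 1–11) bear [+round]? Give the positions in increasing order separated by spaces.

1 5 7 10 11

From /u/ at 7 leftward: 6 /z/ transparent; 5 /e/ → [+round]; 4 /z/ transparent; 3 /z/ transparent; 2 /b/ transparent; 1 /a/ → [+round]; word edge.
From /u/ at 10 leftward: 9 /b/ transparent; 8 /z/ transparent; 7 /u/ is itself a trigger — this domain ends here.
From /o/ at 11 leftward: 10 /u/ is itself a trigger — this domain ends here.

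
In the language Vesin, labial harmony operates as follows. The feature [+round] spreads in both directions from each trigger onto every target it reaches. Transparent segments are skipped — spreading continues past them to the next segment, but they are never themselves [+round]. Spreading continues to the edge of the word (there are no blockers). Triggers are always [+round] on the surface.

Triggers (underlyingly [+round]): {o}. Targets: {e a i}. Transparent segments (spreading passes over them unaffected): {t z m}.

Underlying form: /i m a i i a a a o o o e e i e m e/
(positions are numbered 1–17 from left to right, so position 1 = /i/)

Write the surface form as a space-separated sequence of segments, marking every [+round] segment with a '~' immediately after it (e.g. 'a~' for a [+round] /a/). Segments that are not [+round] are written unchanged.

From /o/ at 9 rightward: 10 /o/ is itself a trigger — this domain ends here.
From /o/ at 9 leftward: 8 /a/ → [+round]; 7 /a/ → [+round]; 6 /a/ → [+round]; 5 /i/ → [+round]; 4 /i/ → [+round]; 3 /a/ → [+round]; 2 /m/ transparent; 1 /i/ → [+round]; word edge.
From /o/ at 10 rightward: 11 /o/ is itself a trigger — this domain ends here.
From /o/ at 10 leftward: 9 /o/ is itself a trigger — this domain ends here.
From /o/ at 11 rightward: 12 /e/ → [+round]; 13 /e/ → [+round]; 14 /i/ → [+round]; 15 /e/ → [+round]; 16 /m/ transparent; 17 /e/ → [+round]; word edge.
From /o/ at 11 leftward: 10 /o/ is itself a trigger — this domain ends here.
[+round] positions on the surface: 1 3 4 5 6 7 8 9 10 11 12 13 14 15 17.

i~ m a~ i~ i~ a~ a~ a~ o~ o~ o~ e~ e~ i~ e~ m e~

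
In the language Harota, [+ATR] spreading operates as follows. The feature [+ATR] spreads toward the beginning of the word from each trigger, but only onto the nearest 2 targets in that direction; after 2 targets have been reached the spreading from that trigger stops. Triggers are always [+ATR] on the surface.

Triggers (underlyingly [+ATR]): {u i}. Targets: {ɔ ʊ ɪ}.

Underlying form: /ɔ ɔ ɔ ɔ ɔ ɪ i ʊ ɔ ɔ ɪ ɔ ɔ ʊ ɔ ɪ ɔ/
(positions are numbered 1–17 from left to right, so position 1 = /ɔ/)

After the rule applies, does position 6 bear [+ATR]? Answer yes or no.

yes

From /i/ at 7 leftward: 6 /ɪ/ → [+ATR]; 5 /ɔ/ → [+ATR]; bound reached.
Targets with no active source: positions 1 2 3 4 8 9 10 11 12 13 14 15 16 17 stay [-ATR].
[+ATR] positions on the surface: 5 6 7.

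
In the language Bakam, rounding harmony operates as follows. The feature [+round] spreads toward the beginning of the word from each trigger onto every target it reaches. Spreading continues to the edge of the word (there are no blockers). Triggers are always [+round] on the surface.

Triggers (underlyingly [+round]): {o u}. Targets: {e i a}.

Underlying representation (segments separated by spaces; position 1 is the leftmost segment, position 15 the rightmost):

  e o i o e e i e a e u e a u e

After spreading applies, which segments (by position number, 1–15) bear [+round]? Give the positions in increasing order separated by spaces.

From /o/ at 2 leftward: 1 /e/ → [+round]; word edge.
From /o/ at 4 leftward: 3 /i/ → [+round]; 2 /o/ is itself a trigger — this domain ends here.
From /u/ at 11 leftward: 10 /e/ → [+round]; 9 /a/ → [+round]; 8 /e/ → [+round]; 7 /i/ → [+round]; 6 /e/ → [+round]; 5 /e/ → [+round]; 4 /o/ is itself a trigger — this domain ends here.
From /u/ at 14 leftward: 13 /a/ → [+round]; 12 /e/ → [+round]; 11 /u/ is itself a trigger — this domain ends here.
Target with no active source: position 15 stays [-round].

1 2 3 4 5 6 7 8 9 10 11 12 13 14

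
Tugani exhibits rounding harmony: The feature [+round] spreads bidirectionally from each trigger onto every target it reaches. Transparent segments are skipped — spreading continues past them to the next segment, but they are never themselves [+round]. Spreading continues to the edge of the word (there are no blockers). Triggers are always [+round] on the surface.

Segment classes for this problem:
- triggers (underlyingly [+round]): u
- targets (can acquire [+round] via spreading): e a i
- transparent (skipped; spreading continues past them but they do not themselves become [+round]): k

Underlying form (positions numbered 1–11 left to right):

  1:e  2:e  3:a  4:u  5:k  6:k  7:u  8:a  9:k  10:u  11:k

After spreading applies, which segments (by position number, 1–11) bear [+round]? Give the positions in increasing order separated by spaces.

1 2 3 4 7 8 10

From /u/ at 4 rightward: 5 /k/ transparent; 6 /k/ transparent; 7 /u/ is itself a trigger — this domain ends here.
From /u/ at 4 leftward: 3 /a/ → [+round]; 2 /e/ → [+round]; 1 /e/ → [+round]; word edge.
From /u/ at 7 rightward: 8 /a/ → [+round]; 9 /k/ transparent; 10 /u/ is itself a trigger — this domain ends here.
From /u/ at 7 leftward: 6 /k/ transparent; 5 /k/ transparent; 4 /u/ is itself a trigger — this domain ends here.
From /u/ at 10 rightward: 11 /k/ transparent; word edge.
From /u/ at 10 leftward: 9 /k/ transparent; 8 /a/ → [+round]; 7 /u/ is itself a trigger — this domain ends here.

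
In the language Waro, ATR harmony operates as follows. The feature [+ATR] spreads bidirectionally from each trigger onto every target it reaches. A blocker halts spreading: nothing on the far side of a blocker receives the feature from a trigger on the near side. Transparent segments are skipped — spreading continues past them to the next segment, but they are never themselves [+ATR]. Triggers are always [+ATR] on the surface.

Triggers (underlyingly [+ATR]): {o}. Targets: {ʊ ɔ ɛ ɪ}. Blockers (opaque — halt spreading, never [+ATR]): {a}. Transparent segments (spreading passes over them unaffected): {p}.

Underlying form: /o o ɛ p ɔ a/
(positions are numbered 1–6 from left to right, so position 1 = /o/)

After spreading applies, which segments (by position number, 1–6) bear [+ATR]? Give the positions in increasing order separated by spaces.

1 2 3 5

From /o/ at 1 rightward: 2 /o/ is itself a trigger — this domain ends here.
From /o/ at 1 leftward: word edge.
From /o/ at 2 rightward: 3 /ɛ/ → [+ATR]; 4 /p/ transparent; 5 /ɔ/ → [+ATR]; 6 /a/ blocks.
From /o/ at 2 leftward: 1 /o/ is itself a trigger — this domain ends here.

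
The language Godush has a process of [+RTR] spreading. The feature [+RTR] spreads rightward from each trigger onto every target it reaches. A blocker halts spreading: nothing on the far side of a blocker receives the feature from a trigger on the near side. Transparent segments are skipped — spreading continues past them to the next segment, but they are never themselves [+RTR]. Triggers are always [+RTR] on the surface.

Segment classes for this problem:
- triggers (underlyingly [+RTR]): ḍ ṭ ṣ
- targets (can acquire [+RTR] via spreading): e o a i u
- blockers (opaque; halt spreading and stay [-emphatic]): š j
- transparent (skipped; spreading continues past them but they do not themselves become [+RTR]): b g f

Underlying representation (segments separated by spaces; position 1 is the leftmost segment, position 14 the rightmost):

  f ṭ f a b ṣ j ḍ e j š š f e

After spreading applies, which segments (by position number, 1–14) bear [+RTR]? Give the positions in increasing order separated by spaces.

From /ṭ/ at 2 rightward: 3 /f/ transparent; 4 /a/ → [+RTR]; 5 /b/ transparent; 6 /ṣ/ is itself a trigger — this domain ends here.
From /ṣ/ at 6 rightward: 7 /j/ blocks.
From /ḍ/ at 8 rightward: 9 /e/ → [+RTR]; 10 /j/ blocks.
Target with no active source: position 14 stays [-emphatic].

2 4 6 8 9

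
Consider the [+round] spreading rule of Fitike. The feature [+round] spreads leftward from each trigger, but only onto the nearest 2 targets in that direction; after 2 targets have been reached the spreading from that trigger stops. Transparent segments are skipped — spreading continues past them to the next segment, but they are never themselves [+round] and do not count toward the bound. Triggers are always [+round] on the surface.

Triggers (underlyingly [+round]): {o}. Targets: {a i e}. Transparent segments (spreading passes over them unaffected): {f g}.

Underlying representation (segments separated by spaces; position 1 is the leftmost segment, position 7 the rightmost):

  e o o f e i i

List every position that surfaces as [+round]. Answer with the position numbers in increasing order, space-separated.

1 2 3

From /o/ at 2 leftward: 1 /e/ → [+round]; word edge.
From /o/ at 3 leftward: 2 /o/ is itself a trigger — this domain ends here.
Targets with no active source: positions 5 6 7 stay [-round].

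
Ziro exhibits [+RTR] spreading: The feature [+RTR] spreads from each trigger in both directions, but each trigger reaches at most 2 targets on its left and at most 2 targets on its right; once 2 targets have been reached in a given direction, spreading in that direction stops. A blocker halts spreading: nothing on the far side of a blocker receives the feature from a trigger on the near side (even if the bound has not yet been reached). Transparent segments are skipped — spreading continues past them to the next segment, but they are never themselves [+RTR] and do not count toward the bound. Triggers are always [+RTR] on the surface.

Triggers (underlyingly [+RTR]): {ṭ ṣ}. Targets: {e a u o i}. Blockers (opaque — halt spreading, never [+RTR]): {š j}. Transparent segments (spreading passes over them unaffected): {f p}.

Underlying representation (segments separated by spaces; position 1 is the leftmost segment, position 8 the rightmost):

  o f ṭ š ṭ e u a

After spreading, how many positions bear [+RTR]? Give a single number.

From /ṭ/ at 3 rightward: 4 /š/ blocks.
From /ṭ/ at 3 leftward: 2 /f/ transparent; 1 /o/ → [+RTR]; word edge.
From /ṭ/ at 5 rightward: 6 /e/ → [+RTR]; 7 /u/ → [+RTR]; bound reached.
From /ṭ/ at 5 leftward: 4 /š/ blocks.
Target with no active source: position 8 stays [-emphatic].
[+RTR] positions on the surface: 1 3 5 6 7.

5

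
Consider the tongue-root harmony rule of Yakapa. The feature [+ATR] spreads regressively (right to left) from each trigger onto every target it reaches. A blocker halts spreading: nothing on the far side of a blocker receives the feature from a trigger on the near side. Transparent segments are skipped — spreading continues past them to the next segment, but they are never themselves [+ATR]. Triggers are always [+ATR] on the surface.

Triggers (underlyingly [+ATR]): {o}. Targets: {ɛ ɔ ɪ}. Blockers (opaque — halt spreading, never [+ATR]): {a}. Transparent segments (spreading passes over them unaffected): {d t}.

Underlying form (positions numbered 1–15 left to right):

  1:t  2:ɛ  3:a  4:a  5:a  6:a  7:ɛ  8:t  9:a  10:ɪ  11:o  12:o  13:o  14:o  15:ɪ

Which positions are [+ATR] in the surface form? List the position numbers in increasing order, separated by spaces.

From /o/ at 11 leftward: 10 /ɪ/ → [+ATR]; 9 /a/ blocks.
From /o/ at 12 leftward: 11 /o/ is itself a trigger — this domain ends here.
From /o/ at 13 leftward: 12 /o/ is itself a trigger — this domain ends here.
From /o/ at 14 leftward: 13 /o/ is itself a trigger — this domain ends here.
Targets with no active source: positions 2 7 15 stay [-ATR].

10 11 12 13 14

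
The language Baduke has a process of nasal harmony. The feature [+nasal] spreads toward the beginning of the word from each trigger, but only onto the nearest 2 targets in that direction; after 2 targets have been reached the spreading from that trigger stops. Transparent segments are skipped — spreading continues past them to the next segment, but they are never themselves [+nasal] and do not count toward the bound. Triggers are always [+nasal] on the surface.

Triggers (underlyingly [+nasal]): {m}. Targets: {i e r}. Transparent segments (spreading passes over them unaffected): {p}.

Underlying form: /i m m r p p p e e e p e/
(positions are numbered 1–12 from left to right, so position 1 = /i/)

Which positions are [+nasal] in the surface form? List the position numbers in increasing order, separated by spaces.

1 2 3

From /m/ at 2 leftward: 1 /i/ → [+nasal]; word edge.
From /m/ at 3 leftward: 2 /m/ is itself a trigger — this domain ends here.
Targets with no active source: positions 4 8 9 10 12 stay [-nasal].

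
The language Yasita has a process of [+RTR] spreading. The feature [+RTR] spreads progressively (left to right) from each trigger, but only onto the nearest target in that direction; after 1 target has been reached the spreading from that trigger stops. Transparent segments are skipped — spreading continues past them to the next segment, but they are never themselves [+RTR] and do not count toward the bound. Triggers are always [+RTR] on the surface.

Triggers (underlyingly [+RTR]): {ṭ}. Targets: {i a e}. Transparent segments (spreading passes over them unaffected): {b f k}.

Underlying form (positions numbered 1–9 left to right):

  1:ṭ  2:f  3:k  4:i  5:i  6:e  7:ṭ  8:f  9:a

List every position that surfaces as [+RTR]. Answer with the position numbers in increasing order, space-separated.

1 4 7 9

From /ṭ/ at 1 rightward: 2 /f/ transparent; 3 /k/ transparent; 4 /i/ → [+RTR]; bound reached.
From /ṭ/ at 7 rightward: 8 /f/ transparent; 9 /a/ → [+RTR]; bound reached.
Targets with no active source: positions 5 6 stay [-emphatic].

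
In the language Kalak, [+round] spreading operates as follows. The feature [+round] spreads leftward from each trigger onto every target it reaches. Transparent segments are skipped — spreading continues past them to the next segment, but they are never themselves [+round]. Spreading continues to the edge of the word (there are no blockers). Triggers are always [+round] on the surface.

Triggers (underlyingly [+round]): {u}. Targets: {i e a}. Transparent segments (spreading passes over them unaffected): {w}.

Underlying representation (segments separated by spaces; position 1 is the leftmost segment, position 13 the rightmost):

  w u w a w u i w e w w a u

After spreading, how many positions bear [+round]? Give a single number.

7

From /u/ at 2 leftward: 1 /w/ transparent; word edge.
From /u/ at 6 leftward: 5 /w/ transparent; 4 /a/ → [+round]; 3 /w/ transparent; 2 /u/ is itself a trigger — this domain ends here.
From /u/ at 13 leftward: 12 /a/ → [+round]; 11 /w/ transparent; 10 /w/ transparent; 9 /e/ → [+round]; 8 /w/ transparent; 7 /i/ → [+round]; 6 /u/ is itself a trigger — this domain ends here.
[+round] positions on the surface: 2 4 6 7 9 12 13.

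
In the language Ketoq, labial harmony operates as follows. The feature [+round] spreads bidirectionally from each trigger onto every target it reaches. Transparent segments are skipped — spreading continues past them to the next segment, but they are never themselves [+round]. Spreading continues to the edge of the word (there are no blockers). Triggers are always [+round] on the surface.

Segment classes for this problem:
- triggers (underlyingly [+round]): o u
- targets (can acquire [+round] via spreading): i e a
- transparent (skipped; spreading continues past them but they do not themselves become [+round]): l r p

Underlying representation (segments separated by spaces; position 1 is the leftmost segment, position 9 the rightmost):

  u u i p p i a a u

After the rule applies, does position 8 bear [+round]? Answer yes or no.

From /u/ at 1 rightward: 2 /u/ is itself a trigger — this domain ends here.
From /u/ at 1 leftward: word edge.
From /u/ at 2 rightward: 3 /i/ → [+round]; 4 /p/ transparent; 5 /p/ transparent; 6 /i/ → [+round]; 7 /a/ → [+round]; 8 /a/ → [+round]; 9 /u/ is itself a trigger — this domain ends here.
From /u/ at 2 leftward: 1 /u/ is itself a trigger — this domain ends here.
From /u/ at 9 rightward: word edge.
From /u/ at 9 leftward: 8 /a/ → [+round]; 7 /a/ → [+round]; 6 /i/ → [+round]; 5 /p/ transparent; 4 /p/ transparent; 3 /i/ → [+round]; 2 /u/ is itself a trigger — this domain ends here.
[+round] positions on the surface: 1 2 3 6 7 8 9.

yes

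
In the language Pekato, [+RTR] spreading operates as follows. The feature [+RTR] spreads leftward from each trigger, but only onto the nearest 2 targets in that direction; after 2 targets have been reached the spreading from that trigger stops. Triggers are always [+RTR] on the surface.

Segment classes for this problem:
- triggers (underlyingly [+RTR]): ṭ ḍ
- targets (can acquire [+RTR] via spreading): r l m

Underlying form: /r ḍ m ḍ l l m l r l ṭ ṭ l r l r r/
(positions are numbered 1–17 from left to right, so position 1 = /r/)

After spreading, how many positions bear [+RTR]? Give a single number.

From /ḍ/ at 2 leftward: 1 /r/ → [+RTR]; word edge.
From /ḍ/ at 4 leftward: 3 /m/ → [+RTR]; 2 /ḍ/ is itself a trigger — this domain ends here.
From /ṭ/ at 11 leftward: 10 /l/ → [+RTR]; 9 /r/ → [+RTR]; bound reached.
From /ṭ/ at 12 leftward: 11 /ṭ/ is itself a trigger — this domain ends here.
Targets with no active source: positions 5 6 7 8 13 14 15 16 17 stay [-emphatic].
[+RTR] positions on the surface: 1 2 3 4 9 10 11 12.

8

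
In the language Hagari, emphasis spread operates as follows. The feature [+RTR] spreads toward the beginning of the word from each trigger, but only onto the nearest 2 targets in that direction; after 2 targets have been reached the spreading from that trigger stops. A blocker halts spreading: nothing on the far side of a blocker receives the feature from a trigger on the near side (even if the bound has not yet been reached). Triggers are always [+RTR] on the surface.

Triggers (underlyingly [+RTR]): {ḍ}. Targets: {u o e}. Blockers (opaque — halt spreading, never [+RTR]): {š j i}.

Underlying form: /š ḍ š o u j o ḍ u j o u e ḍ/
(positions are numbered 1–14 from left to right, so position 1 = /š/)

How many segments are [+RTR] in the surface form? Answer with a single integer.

From /ḍ/ at 2 leftward: 1 /š/ blocks.
From /ḍ/ at 8 leftward: 7 /o/ → [+RTR]; 6 /j/ blocks.
From /ḍ/ at 14 leftward: 13 /e/ → [+RTR]; 12 /u/ → [+RTR]; bound reached.
Targets with no active source: positions 4 5 9 11 stay [-emphatic].
[+RTR] positions on the surface: 2 7 8 12 13 14.

6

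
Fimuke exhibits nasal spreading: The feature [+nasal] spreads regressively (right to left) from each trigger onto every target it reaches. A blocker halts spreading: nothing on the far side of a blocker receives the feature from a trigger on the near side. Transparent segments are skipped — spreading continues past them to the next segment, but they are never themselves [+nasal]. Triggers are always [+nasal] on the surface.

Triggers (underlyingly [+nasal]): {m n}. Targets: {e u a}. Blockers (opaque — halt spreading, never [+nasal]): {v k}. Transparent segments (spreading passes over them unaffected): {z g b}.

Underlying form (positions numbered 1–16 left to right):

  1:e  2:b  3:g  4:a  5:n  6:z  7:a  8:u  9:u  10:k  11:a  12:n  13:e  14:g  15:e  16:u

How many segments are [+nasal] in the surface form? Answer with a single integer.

From /n/ at 5 leftward: 4 /a/ → [+nasal]; 3 /g/ transparent; 2 /b/ transparent; 1 /e/ → [+nasal]; word edge.
From /n/ at 12 leftward: 11 /a/ → [+nasal]; 10 /k/ blocks.
Targets with no active source: positions 7 8 9 13 15 16 stay [-nasal].
[+nasal] positions on the surface: 1 4 5 11 12.

5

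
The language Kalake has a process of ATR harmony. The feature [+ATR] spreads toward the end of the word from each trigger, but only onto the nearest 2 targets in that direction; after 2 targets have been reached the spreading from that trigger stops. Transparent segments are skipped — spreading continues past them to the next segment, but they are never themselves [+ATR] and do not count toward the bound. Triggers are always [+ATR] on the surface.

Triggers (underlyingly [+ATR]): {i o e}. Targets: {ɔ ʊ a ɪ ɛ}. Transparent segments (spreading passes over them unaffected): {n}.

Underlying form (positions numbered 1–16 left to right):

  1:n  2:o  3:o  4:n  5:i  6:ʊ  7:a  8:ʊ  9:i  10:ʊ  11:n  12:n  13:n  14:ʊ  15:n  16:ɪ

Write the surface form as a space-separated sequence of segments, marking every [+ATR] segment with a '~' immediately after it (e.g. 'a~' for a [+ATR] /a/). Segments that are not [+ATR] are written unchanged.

n o~ o~ n i~ ʊ~ a~ ʊ i~ ʊ~ n n n ʊ~ n ɪ

From /o/ at 2 rightward: 3 /o/ is itself a trigger — this domain ends here.
From /o/ at 3 rightward: 4 /n/ transparent; 5 /i/ is itself a trigger — this domain ends here.
From /i/ at 5 rightward: 6 /ʊ/ → [+ATR]; 7 /a/ → [+ATR]; bound reached.
From /i/ at 9 rightward: 10 /ʊ/ → [+ATR]; 11 /n/ transparent; 12 /n/ transparent; 13 /n/ transparent; 14 /ʊ/ → [+ATR]; bound reached.
Targets with no active source: positions 8 16 stay [-ATR].
[+ATR] positions on the surface: 2 3 5 6 7 9 10 14.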